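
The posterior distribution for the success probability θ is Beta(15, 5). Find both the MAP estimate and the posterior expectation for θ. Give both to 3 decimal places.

θ_MAP = 0.778, E[θ|data] = 0.750

Mode = (15−1)/(15+5−2) = 14/18 = 0.778.
Mean = 15/(15+5) = 15/20 = 0.750.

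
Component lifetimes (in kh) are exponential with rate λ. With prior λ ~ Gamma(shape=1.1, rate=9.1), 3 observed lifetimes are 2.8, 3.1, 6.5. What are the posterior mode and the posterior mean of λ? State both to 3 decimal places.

posterior mode = 0.144, posterior mean = 0.191

Σ times = 12.4. Posterior: Gamma(shape = 1.1+3 = 4.1, rate = 9.1+12.4 = 21.5).
Mode = (α−1)/β = 3.1/21.5 = 0.144.
Mean = α/β = 4.1/21.5 = 0.191.
The mean is pulled above the mode by the posterior's right skew.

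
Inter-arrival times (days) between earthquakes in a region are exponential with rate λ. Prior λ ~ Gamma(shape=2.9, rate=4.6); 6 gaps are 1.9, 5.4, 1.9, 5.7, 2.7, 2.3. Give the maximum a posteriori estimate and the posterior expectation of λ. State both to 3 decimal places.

MAP = 0.322; posterior mean = 0.363

Σ times = 19.9. Posterior: Gamma(shape = 2.9+6 = 8.9, rate = 4.6+19.9 = 24.5).
Mode = (α−1)/β = 7.9/24.5 = 0.322.
Mean = α/β = 8.9/24.5 = 0.363.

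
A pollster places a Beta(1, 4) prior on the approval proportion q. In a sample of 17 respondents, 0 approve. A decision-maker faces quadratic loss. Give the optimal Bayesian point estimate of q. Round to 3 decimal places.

Posterior: Beta(1+0, 4+17) = Beta(1, 21).
Since α = 1 ≤ 1 and β > 1, the Beta density is monotone decreasing on [0,1]; the mode is at 0.
Mean = 1/(1+21) = 0.045.
Quadratic loss ⇒ the optimal estimator is the posterior mean.

0.045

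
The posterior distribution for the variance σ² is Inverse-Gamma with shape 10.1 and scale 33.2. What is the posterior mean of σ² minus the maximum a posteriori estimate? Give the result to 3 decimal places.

Mode = β/(α+1) = 33.2/11.1 = 2.991.
Mean = β/(α−1) = 33.2/9.1 = 3.648.
Difference = 3.648 − 2.991 = 0.657.
The mean is pulled above the mode by the posterior's right skew.

0.657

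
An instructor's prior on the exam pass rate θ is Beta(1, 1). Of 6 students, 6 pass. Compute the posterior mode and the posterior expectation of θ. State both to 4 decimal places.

Posterior: Beta(1+6, 1+0) = Beta(7, 1).
Since β = 1 ≤ 1 and α > 1, the Beta density is monotone increasing on [0,1]; the mode is at 1.
Mean = 7/(7+1) = 0.8750.

MAP = 1.0000, posterior mean = 0.8750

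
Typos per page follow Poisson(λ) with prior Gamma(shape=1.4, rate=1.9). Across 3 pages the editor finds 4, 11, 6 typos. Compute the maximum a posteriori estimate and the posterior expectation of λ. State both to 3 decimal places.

Σ counts = 21. Posterior: Gamma(shape = 1.4+21 = 22.4, rate = 1.9+3 = 4.9).
Mode = (α−1)/β = 21.4/4.9 = 4.367.
Mean = α/β = 22.4/4.9 = 4.571.
Mean > mode: the posterior has a right tail.

maximum a posteriori estimate = 4.367, posterior expectation = 4.571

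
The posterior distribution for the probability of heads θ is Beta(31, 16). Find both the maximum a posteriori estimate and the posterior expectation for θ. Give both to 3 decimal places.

θ_MAP = 0.667, E[θ|data] = 0.660

Mode = (31−1)/(31+16−2) = 30/45 = 0.667.
Mean = 31/(31+16) = 31/47 = 0.660.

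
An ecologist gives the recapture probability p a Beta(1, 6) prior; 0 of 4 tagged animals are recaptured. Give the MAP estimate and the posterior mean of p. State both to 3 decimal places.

Posterior: Beta(1+0, 6+4) = Beta(1, 10).
Since α = 1 ≤ 1 and β > 1, the Beta density is monotone decreasing on [0,1]; the mode is at 0.
Mean = 1/(1+10) = 0.091.
Right-skewed posterior ⇒ mode < mean.

MAP = 0.000; posterior mean = 0.091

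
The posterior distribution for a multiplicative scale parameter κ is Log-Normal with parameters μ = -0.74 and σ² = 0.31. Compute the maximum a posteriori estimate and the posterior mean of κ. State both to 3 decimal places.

Mode = exp(μ − σ²) = exp(-1.05) = 0.350.
Mean = exp(μ + σ²/2) = exp(-0.585) = 0.557.

maximum a posteriori estimate = 0.350, posterior mean = 0.557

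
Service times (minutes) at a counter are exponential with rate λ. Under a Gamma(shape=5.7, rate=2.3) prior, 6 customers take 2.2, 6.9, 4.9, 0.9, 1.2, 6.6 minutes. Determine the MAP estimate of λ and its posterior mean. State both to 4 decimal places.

MAP = 0.4280; posterior mean = 0.4680

Σ times = 22.7. Posterior: Gamma(shape = 5.7+6 = 11.7, rate = 2.3+22.7 = 25.0).
Mode = (α−1)/β = 10.7/25.0 = 0.4280.
Mean = α/β = 11.7/25.0 = 0.4680.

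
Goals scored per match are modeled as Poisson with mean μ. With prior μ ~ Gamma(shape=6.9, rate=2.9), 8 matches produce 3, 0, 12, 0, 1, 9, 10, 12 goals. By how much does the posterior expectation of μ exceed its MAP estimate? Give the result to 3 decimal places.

0.092

Σ counts = 47. Posterior: Gamma(shape = 6.9+47 = 53.9, rate = 2.9+8 = 10.9).
Mode = (α−1)/β = 52.9/10.9 = 4.853.
Mean = α/β = 53.9/10.9 = 4.945.
Difference = 4.945 − 4.853 = 0.092.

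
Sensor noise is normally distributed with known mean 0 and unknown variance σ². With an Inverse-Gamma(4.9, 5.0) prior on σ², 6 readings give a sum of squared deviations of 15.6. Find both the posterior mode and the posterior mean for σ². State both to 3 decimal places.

posterior mode = 1.438, posterior mean = 1.855

Posterior: Inverse-Gamma(shape = 4.9+6/2 = 7.9, scale = 5.0+15.6/2 = 12.8).
Mode = β/(α+1) = 12.8/8.9 = 1.438.
Mean = β/(α−1) = 12.8/6.9 = 1.855.
Mean > mode: the posterior has a right tail.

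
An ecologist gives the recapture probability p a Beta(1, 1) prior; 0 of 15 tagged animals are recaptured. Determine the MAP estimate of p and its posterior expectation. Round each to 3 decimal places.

Posterior: Beta(1+0, 1+15) = Beta(1, 16).
Since α = 1 ≤ 1 and β > 1, the Beta density is monotone decreasing on [0,1]; the mode is at 0.
Mean = 1/(1+16) = 0.059.

p_MAP = 0.000, E[p|data] = 0.059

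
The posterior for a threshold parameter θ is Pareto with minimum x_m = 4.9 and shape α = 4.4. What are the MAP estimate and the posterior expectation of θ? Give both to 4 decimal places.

MAP = 4.9000; posterior mean = 6.3412

The Pareto density is strictly decreasing on [x_m, ∞), so the mode is x_m = 4.9000.
Mean = α·x_m/(α−1) = 4.4·4.9/3.4 = 6.3412.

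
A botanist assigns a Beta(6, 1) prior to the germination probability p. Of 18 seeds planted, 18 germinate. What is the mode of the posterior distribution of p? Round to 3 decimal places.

Posterior: Beta(6+18, 1+0) = Beta(24, 1).
Since β = 1 ≤ 1 and α > 1, the Beta density is monotone increasing on [0,1]; the mode is at 1.
Mean = 24/(24+1) = 0.960.
This is the posterior mode — the MAP estimate.

1.000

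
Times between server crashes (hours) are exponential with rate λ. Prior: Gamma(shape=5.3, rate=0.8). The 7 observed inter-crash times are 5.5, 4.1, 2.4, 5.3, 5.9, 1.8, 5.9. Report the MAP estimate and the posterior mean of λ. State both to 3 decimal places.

Σ times = 30.9. Posterior: Gamma(shape = 5.3+7 = 12.3, rate = 0.8+30.9 = 31.7).
Mode = (α−1)/β = 11.3/31.7 = 0.356.
Mean = α/β = 12.3/31.7 = 0.388.
Right-skewed posterior ⇒ mode < mean.

MAP = 0.356; posterior mean = 0.388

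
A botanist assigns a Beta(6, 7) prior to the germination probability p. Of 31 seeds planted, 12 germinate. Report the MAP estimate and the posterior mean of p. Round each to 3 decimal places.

p_MAP = 0.405, E[p|data] = 0.409

Posterior: Beta(6+12, 7+19) = Beta(18, 26).
Mode = (18−1)/(18+26−2) = 17/42 = 0.405.
Mean = 18/(18+26) = 18/44 = 0.409.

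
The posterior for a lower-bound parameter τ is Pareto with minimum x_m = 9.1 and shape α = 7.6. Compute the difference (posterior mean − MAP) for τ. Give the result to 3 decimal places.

The Pareto density is strictly decreasing on [x_m, ∞), so the mode is x_m = 9.100.
Mean = α·x_m/(α−1) = 7.6·9.1/6.6 = 10.479.
Difference = 10.479 − 9.100 = 1.379.

1.379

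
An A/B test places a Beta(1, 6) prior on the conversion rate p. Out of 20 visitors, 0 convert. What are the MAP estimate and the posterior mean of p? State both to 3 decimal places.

MAP: 0.000. Posterior mean: 0.037.

Posterior: Beta(1+0, 6+20) = Beta(1, 26).
Since α = 1 ≤ 1 and β > 1, the Beta density is monotone decreasing on [0,1]; the mode is at 0.
Mean = 1/(1+26) = 0.037.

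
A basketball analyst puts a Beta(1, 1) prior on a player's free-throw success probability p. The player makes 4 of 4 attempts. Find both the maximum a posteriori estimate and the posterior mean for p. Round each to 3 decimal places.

Posterior: Beta(1+4, 1+0) = Beta(5, 1).
Since β = 1 ≤ 1 and α > 1, the Beta density is monotone increasing on [0,1]; the mode is at 1.
Mean = 5/(5+1) = 0.833.

p_MAP = 1.000, E[p|data] = 0.833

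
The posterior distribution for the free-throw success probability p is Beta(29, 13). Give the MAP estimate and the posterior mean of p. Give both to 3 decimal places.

MAP estimate = 0.700, posterior mean = 0.690

Mode = (29−1)/(29+13−2) = 28/40 = 0.700.
Mean = 29/(29+13) = 29/42 = 0.690.
The posterior is left-skewed, so the mode exceeds the mean.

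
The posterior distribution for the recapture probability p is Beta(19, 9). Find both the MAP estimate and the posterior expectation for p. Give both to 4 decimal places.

Mode = (19−1)/(19+9−2) = 18/26 = 0.6923.
Mean = 19/(19+9) = 19/28 = 0.6786.

MAP = 0.6923, posterior mean = 0.6786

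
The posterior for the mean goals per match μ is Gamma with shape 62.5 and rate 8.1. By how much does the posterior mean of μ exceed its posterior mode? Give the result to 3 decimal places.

Mode = (α−1)/β = 61.5/8.1 = 7.593.
Mean = α/β = 62.5/8.1 = 7.716.
Difference = 7.716 − 7.593 = 0.123.

0.123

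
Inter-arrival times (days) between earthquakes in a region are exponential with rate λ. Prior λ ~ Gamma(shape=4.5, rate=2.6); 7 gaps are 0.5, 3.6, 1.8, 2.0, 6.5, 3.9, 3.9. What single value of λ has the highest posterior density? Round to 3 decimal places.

Σ times = 22.2. Posterior: Gamma(shape = 4.5+7 = 11.5, rate = 2.6+22.2 = 24.8).
Mode = (α−1)/β = 10.5/24.8 = 0.423.
Mean = α/β = 11.5/24.8 = 0.464.
This is the posterior mode — the MAP estimate.

0.423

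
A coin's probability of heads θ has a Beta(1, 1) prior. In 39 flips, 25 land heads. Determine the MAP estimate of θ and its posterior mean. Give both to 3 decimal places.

θ_MAP = 0.641, E[θ|data] = 0.634

Posterior: Beta(1+25, 1+14) = Beta(26, 15).
Mode = (26−1)/(26+15−2) = 25/39 = 0.641.
With a flat prior the MAP equals the MLE, 25/39.
Mean = 26/(26+15) = 26/41 = 0.634.
The mean is pulled below the mode by the posterior's left skew.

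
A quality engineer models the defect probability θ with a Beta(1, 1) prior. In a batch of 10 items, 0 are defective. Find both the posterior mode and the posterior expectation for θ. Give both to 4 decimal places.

Posterior: Beta(1+0, 1+10) = Beta(1, 11).
Since α = 1 ≤ 1 and β > 1, the Beta density is monotone decreasing on [0,1]; the mode is at 0.
Mean = 1/(1+11) = 0.0833.

θ_MAP = 0.0000, E[θ|data] = 0.0833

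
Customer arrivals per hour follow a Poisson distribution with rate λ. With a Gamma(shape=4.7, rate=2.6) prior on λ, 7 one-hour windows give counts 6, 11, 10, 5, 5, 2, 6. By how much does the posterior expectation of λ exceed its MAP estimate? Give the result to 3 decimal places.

0.104

Σ counts = 45. Posterior: Gamma(shape = 4.7+45 = 49.7, rate = 2.6+7 = 9.6).
Mode = (α−1)/β = 48.7/9.6 = 5.073.
Mean = α/β = 49.7/9.6 = 5.177.
Difference = 5.177 − 5.073 = 0.104.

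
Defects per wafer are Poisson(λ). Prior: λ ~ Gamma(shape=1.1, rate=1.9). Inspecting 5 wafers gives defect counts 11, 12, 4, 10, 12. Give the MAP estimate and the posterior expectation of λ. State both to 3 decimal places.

Σ counts = 49. Posterior: Gamma(shape = 1.1+49 = 50.1, rate = 1.9+5 = 6.9).
Mode = (α−1)/β = 49.1/6.9 = 7.116.
Mean = α/β = 50.1/6.9 = 7.261.

λ_MAP = 7.116, E[λ|data] = 7.261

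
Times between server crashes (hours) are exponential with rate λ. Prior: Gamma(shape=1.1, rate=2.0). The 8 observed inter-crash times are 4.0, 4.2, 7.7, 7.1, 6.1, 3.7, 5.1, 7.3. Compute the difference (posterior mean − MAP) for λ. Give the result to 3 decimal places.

0.021

Σ times = 45.2. Posterior: Gamma(shape = 1.1+8 = 9.1, rate = 2.0+45.2 = 47.2).
Mode = (α−1)/β = 8.1/47.2 = 0.172.
Mean = α/β = 9.1/47.2 = 0.193.
Difference = 0.193 − 0.172 = 0.021.
The posterior is right-skewed, so the mean exceeds the mode.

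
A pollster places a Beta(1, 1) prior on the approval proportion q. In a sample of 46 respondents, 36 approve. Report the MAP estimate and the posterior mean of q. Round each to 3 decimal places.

Posterior: Beta(1+36, 1+10) = Beta(37, 11).
Mode = (37−1)/(37+11−2) = 36/46 = 0.783.
With a flat prior the MAP equals the MLE, 36/46.
Mean = 37/(37+11) = 37/48 = 0.771.

q_MAP = 0.783, E[q|data] = 0.771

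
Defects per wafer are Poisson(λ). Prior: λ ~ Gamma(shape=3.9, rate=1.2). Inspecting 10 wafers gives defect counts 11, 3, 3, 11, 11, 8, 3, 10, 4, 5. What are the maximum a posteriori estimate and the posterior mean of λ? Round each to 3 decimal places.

MAP: 6.420. Posterior mean: 6.509.

Σ counts = 69. Posterior: Gamma(shape = 3.9+69 = 72.9, rate = 1.2+10 = 11.2).
Mode = (α−1)/β = 71.9/11.2 = 6.420.
Mean = α/β = 72.9/11.2 = 6.509.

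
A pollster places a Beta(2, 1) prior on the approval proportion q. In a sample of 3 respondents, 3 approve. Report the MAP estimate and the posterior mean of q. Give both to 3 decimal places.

Posterior: Beta(2+3, 1+0) = Beta(5, 1).
Since β = 1 ≤ 1 and α > 1, the Beta density is monotone increasing on [0,1]; the mode is at 1.
Mean = 5/(5+1) = 0.833.

MAP estimate = 1.000, posterior mean = 0.833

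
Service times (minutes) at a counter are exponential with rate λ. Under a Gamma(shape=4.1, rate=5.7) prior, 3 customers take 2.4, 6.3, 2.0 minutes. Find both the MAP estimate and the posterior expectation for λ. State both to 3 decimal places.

MAP: 0.372. Posterior mean: 0.433.

Σ times = 10.7. Posterior: Gamma(shape = 4.1+3 = 7.1, rate = 5.7+10.7 = 16.4).
Mode = (α−1)/β = 6.1/16.4 = 0.372.
Mean = α/β = 7.1/16.4 = 0.433.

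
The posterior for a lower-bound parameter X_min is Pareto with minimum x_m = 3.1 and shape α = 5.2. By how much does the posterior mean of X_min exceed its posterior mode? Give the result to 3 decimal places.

0.738

The Pareto density is strictly decreasing on [x_m, ∞), so the mode is x_m = 3.100.
Mean = α·x_m/(α−1) = 5.2·3.1/4.2 = 3.838.
Difference = 3.838 − 3.100 = 0.738.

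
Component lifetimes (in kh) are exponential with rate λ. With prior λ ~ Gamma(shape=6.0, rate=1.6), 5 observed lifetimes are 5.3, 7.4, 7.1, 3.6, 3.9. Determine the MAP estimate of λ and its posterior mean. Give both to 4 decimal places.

Σ times = 27.3. Posterior: Gamma(shape = 6.0+5 = 11.0, rate = 1.6+27.3 = 28.9).
Mode = (α−1)/β = 10.0/28.9 = 0.3460.
Mean = α/β = 11.0/28.9 = 0.3806.

MAP = 0.3460, posterior mean = 0.3806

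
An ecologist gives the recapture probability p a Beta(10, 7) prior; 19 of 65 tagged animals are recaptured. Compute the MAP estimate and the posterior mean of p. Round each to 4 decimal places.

Posterior: Beta(10+19, 7+46) = Beta(29, 53).
Mode = (29−1)/(29+53−2) = 28/80 = 0.3500.
Mean = 29/(29+53) = 29/82 = 0.3537.

MAP: 0.3500. Posterior mean: 0.3537.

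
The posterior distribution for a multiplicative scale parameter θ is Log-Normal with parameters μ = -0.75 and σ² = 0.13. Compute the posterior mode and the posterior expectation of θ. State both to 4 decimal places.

Mode = exp(μ − σ²) = exp(-0.88) = 0.4148.
Mean = exp(μ + σ²/2) = exp(-0.685) = 0.5041.

MAP = 0.4148; posterior mean = 0.5041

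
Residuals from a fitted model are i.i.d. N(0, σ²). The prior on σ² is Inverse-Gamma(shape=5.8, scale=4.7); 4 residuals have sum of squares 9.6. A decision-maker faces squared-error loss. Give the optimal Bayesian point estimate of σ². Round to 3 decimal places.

Posterior: Inverse-Gamma(shape = 5.8+4/2 = 7.8, scale = 4.7+9.6/2 = 9.5).
Mode = β/(α+1) = 9.5/8.8 = 1.080.
Mean = β/(α−1) = 9.5/6.8 = 1.397.
Squared-error loss ⇒ the optimal estimator is the posterior mean.

1.397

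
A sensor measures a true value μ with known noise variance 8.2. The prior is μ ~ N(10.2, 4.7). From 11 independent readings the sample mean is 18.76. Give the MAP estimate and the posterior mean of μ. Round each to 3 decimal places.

Posterior for μ is Normal. Precision-weighted mean: (1/4.7·10.2 + 11/8.2·18.76) / (1/4.7 + 11/8.2) = 17.588.
A Normal posterior is symmetric, so mode = mean.

MAP estimate = 17.588, posterior mean = 17.588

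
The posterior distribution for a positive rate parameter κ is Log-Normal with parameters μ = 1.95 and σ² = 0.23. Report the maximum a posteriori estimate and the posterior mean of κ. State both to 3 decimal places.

MAP = 5.585; posterior mean = 7.885

Mode = exp(μ − σ²) = exp(1.72) = 5.585.
Mean = exp(μ + σ²/2) = exp(2.065) = 7.885.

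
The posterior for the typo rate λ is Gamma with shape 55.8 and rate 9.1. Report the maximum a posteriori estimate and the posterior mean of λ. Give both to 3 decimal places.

maximum a posteriori estimate = 6.022, posterior mean = 6.132

Mode = (α−1)/β = 54.8/9.1 = 6.022.
Mean = α/β = 55.8/9.1 = 6.132.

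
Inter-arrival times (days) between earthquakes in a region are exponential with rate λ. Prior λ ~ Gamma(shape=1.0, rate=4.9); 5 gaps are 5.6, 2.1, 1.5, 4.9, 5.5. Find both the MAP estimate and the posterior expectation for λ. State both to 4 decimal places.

Σ times = 19.6. Posterior: Gamma(shape = 1.0+5 = 6.0, rate = 4.9+19.6 = 24.5).
Mode = (α−1)/β = 5.0/24.5 = 0.2041.
Mean = α/β = 6.0/24.5 = 0.2449.
Mean > mode: the posterior has a right tail.

MAP: 0.2041. Posterior mean: 0.2449.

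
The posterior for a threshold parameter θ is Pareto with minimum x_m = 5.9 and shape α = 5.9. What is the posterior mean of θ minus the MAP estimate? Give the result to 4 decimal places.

1.2041

The Pareto density is strictly decreasing on [x_m, ∞), so the mode is x_m = 5.9000.
Mean = α·x_m/(α−1) = 5.9·5.9/4.9 = 7.1041.
Difference = 7.1041 − 5.9000 = 1.2041.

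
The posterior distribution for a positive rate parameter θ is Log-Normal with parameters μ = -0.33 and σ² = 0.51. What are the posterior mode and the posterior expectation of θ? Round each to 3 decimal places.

MAP: 0.432. Posterior mean: 0.928.

Mode = exp(μ − σ²) = exp(-0.84) = 0.432.
Mean = exp(μ + σ²/2) = exp(-0.075) = 0.928.
The posterior is right-skewed, so the mean exceeds the mode.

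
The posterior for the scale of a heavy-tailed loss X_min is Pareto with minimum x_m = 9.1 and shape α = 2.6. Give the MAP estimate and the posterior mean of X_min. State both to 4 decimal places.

X_min_MAP = 9.1000, E[X_min|data] = 14.7875

The Pareto density is strictly decreasing on [x_m, ∞), so the mode is x_m = 9.1000.
Mean = α·x_m/(α−1) = 2.6·9.1/1.6 = 14.7875.
The posterior is right-skewed, so the mean exceeds the mode.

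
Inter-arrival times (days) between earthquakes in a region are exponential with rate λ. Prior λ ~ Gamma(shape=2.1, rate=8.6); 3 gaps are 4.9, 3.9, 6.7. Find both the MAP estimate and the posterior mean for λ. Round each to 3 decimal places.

MAP = 0.170, posterior mean = 0.212

Σ times = 15.5. Posterior: Gamma(shape = 2.1+3 = 5.1, rate = 8.6+15.5 = 24.1).
Mode = (α−1)/β = 4.1/24.1 = 0.170.
Mean = α/β = 5.1/24.1 = 0.212.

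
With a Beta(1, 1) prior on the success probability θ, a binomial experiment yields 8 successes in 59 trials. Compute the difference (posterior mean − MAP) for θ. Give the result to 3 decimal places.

Posterior: Beta(1+8, 1+51) = Beta(9, 52).
Mode = (9−1)/(9+52−2) = 8/59 = 0.136.
Mean = 9/(9+52) = 9/61 = 0.148.
Difference = 0.148 − 0.136 = 0.012.
Mean > mode: the posterior has a right tail.

0.012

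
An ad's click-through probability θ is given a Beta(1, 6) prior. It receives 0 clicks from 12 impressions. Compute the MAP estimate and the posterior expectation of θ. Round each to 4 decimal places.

Posterior: Beta(1+0, 6+12) = Beta(1, 18).
Since α = 1 ≤ 1 and β > 1, the Beta density is monotone decreasing on [0,1]; the mode is at 0.
Mean = 1/(1+18) = 0.0526.
The mean is pulled above the mode by the posterior's right skew.

MAP: 0.0000. Posterior mean: 0.0526.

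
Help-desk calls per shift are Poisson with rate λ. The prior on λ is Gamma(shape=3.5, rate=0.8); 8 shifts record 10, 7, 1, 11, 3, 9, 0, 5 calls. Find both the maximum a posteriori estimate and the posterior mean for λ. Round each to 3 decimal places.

Σ counts = 46. Posterior: Gamma(shape = 3.5+46 = 49.5, rate = 0.8+8 = 8.8).
Mode = (α−1)/β = 48.5/8.8 = 5.511.
Mean = α/β = 49.5/8.8 = 5.625.
The posterior is right-skewed, so the mean exceeds the mode.

maximum a posteriori estimate = 5.511, posterior mean = 5.625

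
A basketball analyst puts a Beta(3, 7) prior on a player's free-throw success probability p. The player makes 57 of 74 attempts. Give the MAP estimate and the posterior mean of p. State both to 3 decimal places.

Posterior: Beta(3+57, 7+17) = Beta(60, 24).
Mode = (60−1)/(60+24−2) = 59/82 = 0.720.
Mean = 60/(60+24) = 60/84 = 0.714.
Left-skewed posterior ⇒ mean < mode.

MAP = 0.720; posterior mean = 0.714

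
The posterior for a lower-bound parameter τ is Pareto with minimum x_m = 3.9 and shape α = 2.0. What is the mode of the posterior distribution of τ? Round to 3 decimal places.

3.900

The Pareto density is strictly decreasing on [x_m, ∞), so the mode is x_m = 3.900.
Mean = α·x_m/(α−1) = 2.0·3.9/1.0 = 7.800.
This is the posterior mode — the MAP estimate.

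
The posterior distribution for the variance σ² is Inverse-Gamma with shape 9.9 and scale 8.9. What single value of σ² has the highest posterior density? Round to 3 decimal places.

0.817

Mode = β/(α+1) = 8.9/10.9 = 0.817.
Mean = β/(α−1) = 8.9/8.9 = 1.000.
This is the posterior mode — the MAP estimate.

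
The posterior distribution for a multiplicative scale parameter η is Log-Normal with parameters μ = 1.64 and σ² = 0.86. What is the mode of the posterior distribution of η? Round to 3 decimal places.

Mode = exp(μ − σ²) = exp(0.78) = 2.181.
Mean = exp(μ + σ²/2) = exp(2.070) = 7.925.
This is the posterior mode — the MAP estimate.

2.181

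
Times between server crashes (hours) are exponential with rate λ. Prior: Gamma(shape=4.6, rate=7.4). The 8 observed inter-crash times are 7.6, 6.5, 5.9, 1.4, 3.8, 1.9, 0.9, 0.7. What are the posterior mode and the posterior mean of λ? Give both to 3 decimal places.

λ_MAP = 0.321, E[λ|data] = 0.349

Σ times = 28.7. Posterior: Gamma(shape = 4.6+8 = 12.6, rate = 7.4+28.7 = 36.1).
Mode = (α−1)/β = 11.6/36.1 = 0.321.
Mean = α/β = 12.6/36.1 = 0.349.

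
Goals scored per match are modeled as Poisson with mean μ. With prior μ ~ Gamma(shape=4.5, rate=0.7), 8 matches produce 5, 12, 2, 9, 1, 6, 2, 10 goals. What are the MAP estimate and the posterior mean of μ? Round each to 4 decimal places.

MAP = 5.8046; posterior mean = 5.9195

Σ counts = 47. Posterior: Gamma(shape = 4.5+47 = 51.5, rate = 0.7+8 = 8.7).
Mode = (α−1)/β = 50.5/8.7 = 5.8046.
Mean = α/β = 51.5/8.7 = 5.9195.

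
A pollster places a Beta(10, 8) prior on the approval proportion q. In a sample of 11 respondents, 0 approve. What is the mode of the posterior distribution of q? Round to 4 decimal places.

0.3333

Posterior: Beta(10+0, 8+11) = Beta(10, 19).
Mode = (10−1)/(10+19−2) = 9/27 = 0.3333.
Mean = 10/(10+19) = 10/29 = 0.3448.
This is the posterior mode — the MAP estimate.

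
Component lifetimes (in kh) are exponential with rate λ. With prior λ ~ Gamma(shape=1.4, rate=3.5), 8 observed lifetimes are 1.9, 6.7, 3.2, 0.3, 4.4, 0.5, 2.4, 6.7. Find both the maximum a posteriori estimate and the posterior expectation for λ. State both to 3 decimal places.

Σ times = 26.1. Posterior: Gamma(shape = 1.4+8 = 9.4, rate = 3.5+26.1 = 29.6).
Mode = (α−1)/β = 8.4/29.6 = 0.284.
Mean = α/β = 9.4/29.6 = 0.318.

λ_MAP = 0.284, E[λ|data] = 0.318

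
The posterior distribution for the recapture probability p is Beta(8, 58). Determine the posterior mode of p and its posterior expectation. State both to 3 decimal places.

posterior mode = 0.109, posterior expectation = 0.121

Mode = (8−1)/(8+58−2) = 7/64 = 0.109.
Mean = 8/(8+58) = 8/66 = 0.121.
The mean is pulled above the mode by the posterior's right skew.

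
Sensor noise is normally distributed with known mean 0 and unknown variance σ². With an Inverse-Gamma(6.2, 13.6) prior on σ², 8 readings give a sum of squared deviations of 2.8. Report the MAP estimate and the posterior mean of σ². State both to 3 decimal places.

MAP = 1.339; posterior mean = 1.630

Posterior: Inverse-Gamma(shape = 6.2+8/2 = 10.2, scale = 13.6+2.8/2 = 15.0).
Mode = β/(α+1) = 15.0/11.2 = 1.339.
Mean = β/(α−1) = 15.0/9.2 = 1.630.
The posterior is right-skewed, so the mean exceeds the mode.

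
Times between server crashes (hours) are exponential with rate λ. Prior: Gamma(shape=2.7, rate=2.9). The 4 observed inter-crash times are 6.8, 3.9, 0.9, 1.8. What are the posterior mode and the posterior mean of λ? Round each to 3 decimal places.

Σ times = 13.4. Posterior: Gamma(shape = 2.7+4 = 6.7, rate = 2.9+13.4 = 16.3).
Mode = (α−1)/β = 5.7/16.3 = 0.350.
Mean = α/β = 6.7/16.3 = 0.411.

MAP: 0.350. Posterior mean: 0.411.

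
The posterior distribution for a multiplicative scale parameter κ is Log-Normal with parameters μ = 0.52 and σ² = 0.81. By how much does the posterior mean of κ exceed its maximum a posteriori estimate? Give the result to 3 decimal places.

Mode = exp(μ − σ²) = exp(-0.29) = 0.748.
Mean = exp(μ + σ²/2) = exp(0.925) = 2.522.
Difference = 2.522 − 0.748 = 1.774.

1.774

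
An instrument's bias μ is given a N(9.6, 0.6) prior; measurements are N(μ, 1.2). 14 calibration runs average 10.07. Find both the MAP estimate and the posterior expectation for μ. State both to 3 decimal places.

Posterior for μ is Normal. Precision-weighted mean: (1/0.6·9.6 + 14/1.2·10.07) / (1/0.6 + 14/1.2) = 10.011.
A Normal posterior is symmetric, so mode = mean.

MAP = 10.011, posterior mean = 10.011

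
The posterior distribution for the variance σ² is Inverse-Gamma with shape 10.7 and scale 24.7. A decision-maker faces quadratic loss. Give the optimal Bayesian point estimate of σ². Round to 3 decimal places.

2.546

Mode = β/(α+1) = 24.7/11.7 = 2.111.
Mean = β/(α−1) = 24.7/9.7 = 2.546.
Quadratic loss ⇒ the optimal estimator is the posterior mean.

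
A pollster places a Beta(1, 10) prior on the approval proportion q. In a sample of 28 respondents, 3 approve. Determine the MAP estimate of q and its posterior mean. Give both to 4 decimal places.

q_MAP = 0.0811, E[q|data] = 0.1026

Posterior: Beta(1+3, 10+25) = Beta(4, 35).
Mode = (4−1)/(4+35−2) = 3/37 = 0.0811.
Mean = 4/(4+35) = 4/39 = 0.1026.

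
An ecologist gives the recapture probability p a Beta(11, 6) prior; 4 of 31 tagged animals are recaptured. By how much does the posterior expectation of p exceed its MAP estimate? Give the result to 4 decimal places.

Posterior: Beta(11+4, 6+27) = Beta(15, 33).
Mode = (15−1)/(15+33−2) = 14/46 = 0.3043.
Mean = 15/(15+33) = 15/48 = 0.3125.
Difference = 0.3125 − 0.3043 = 0.0082.

0.0082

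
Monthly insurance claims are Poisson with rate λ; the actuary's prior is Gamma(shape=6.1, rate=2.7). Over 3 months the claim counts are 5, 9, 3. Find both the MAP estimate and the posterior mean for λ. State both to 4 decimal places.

MAP = 3.8772; posterior mean = 4.0526

Σ counts = 17. Posterior: Gamma(shape = 6.1+17 = 23.1, rate = 2.7+3 = 5.7).
Mode = (α−1)/β = 22.1/5.7 = 3.8772.
Mean = α/β = 23.1/5.7 = 4.0526.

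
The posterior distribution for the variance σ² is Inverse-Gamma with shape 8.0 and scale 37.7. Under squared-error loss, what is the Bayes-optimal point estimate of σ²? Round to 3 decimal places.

Mode = β/(α+1) = 37.7/9.0 = 4.189.
Mean = β/(α−1) = 37.7/7.0 = 5.386.
Squared-error loss ⇒ the optimal estimator is the posterior mean.

5.386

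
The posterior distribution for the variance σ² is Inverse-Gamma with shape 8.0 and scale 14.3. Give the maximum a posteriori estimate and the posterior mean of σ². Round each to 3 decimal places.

MAP = 1.589, posterior mean = 2.043

Mode = β/(α+1) = 14.3/9.0 = 1.589.
Mean = β/(α−1) = 14.3/7.0 = 2.043.
The posterior is right-skewed, so the mean exceeds the mode.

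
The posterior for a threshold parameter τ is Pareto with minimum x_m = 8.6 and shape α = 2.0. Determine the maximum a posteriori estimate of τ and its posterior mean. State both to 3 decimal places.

The Pareto density is strictly decreasing on [x_m, ∞), so the mode is x_m = 8.600.
Mean = α·x_m/(α−1) = 2.0·8.6/1.0 = 17.200.
Right-skewed posterior ⇒ mode < mean.

MAP = 8.600; posterior mean = 17.200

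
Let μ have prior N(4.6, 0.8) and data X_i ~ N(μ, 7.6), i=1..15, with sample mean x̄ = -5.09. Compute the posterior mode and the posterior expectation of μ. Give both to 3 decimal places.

Posterior for μ is Normal. Precision-weighted mean: (1/0.8·4.6 + 15/7.6·-5.09) / (1/0.8 + 15/7.6) = -1.333.
A Normal posterior is symmetric, so mode = mean.

μ_MAP = -1.333, E[μ|data] = -1.333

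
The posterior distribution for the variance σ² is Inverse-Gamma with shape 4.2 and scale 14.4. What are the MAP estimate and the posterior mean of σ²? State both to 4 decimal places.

MAP = 2.7692, posterior mean = 4.5000

Mode = β/(α+1) = 14.4/5.2 = 2.7692.
Mean = β/(α−1) = 14.4/3.2 = 4.5000.
Right-skewed posterior ⇒ mode < mean.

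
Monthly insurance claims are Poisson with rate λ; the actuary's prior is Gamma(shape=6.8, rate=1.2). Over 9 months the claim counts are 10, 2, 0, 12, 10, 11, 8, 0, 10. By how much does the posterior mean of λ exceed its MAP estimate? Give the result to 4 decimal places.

Σ counts = 63. Posterior: Gamma(shape = 6.8+63 = 69.8, rate = 1.2+9 = 10.2).
Mode = (α−1)/β = 68.8/10.2 = 6.7451.
Mean = α/β = 69.8/10.2 = 6.8431.
Difference = 6.8431 − 6.7451 = 0.0980.
The posterior is right-skewed, so the mean exceeds the mode.

0.0980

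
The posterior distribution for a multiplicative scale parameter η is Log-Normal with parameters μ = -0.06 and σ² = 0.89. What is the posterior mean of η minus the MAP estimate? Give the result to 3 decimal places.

Mode = exp(μ − σ²) = exp(-0.95) = 0.387.
Mean = exp(μ + σ²/2) = exp(0.385) = 1.470.
Difference = 1.470 − 0.387 = 1.083.

1.083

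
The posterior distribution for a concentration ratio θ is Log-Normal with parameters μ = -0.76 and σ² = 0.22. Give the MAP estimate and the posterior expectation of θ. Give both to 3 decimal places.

Mode = exp(μ − σ²) = exp(-0.98) = 0.375.
Mean = exp(μ + σ²/2) = exp(-0.650) = 0.522.

MAP: 0.375. Posterior mean: 0.522.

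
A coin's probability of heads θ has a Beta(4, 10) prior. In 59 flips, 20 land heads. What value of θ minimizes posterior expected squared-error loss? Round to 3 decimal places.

0.329

Posterior: Beta(4+20, 10+39) = Beta(24, 49).
Mode = (24−1)/(24+49−2) = 23/71 = 0.324.
Mean = 24/(24+49) = 24/73 = 0.329.
Squared-error loss ⇒ the optimal estimator is the posterior mean.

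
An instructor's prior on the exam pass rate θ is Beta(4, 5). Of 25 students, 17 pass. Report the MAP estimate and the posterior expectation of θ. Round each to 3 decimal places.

MAP: 0.625. Posterior mean: 0.618.

Posterior: Beta(4+17, 5+8) = Beta(21, 13).
Mode = (21−1)/(21+13−2) = 20/32 = 0.625.
Mean = 21/(21+13) = 21/34 = 0.618.
The mean is pulled below the mode by the posterior's left skew.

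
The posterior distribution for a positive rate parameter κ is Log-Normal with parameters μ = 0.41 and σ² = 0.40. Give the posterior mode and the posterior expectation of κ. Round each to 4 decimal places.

Mode = exp(μ − σ²) = exp(0.01) = 1.0101.
Mean = exp(μ + σ²/2) = exp(0.610) = 1.8404.
The mean is pulled above the mode by the posterior's right skew.

MAP: 1.0101. Posterior mean: 1.8404.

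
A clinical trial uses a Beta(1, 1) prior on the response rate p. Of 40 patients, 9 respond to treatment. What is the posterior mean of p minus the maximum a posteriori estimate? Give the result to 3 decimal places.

Posterior: Beta(1+9, 1+31) = Beta(10, 32).
Mode = (10−1)/(10+32−2) = 9/40 = 0.225.
Mean = 10/(10+32) = 10/42 = 0.238.
Difference = 0.238 − 0.225 = 0.013.
Right-skewed posterior ⇒ mode < mean.

0.013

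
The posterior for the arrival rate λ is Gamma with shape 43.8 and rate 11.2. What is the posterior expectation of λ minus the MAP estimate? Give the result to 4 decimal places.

Mode = (α−1)/β = 42.8/11.2 = 3.8214.
Mean = α/β = 43.8/11.2 = 3.9107.
Difference = 3.9107 − 3.8214 = 0.0893.

0.0893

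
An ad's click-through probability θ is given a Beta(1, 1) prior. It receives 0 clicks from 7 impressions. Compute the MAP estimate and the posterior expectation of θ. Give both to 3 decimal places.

Posterior: Beta(1+0, 1+7) = Beta(1, 8).
Since α = 1 ≤ 1 and β > 1, the Beta density is monotone decreasing on [0,1]; the mode is at 0.
Mean = 1/(1+8) = 0.111.

θ_MAP = 0.000, E[θ|data] = 0.111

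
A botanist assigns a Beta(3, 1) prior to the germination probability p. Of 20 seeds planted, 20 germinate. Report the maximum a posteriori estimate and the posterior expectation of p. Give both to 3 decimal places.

Posterior: Beta(3+20, 1+0) = Beta(23, 1).
Since β = 1 ≤ 1 and α > 1, the Beta density is monotone increasing on [0,1]; the mode is at 1.
Mean = 23/(23+1) = 0.958.

MAP: 1.000. Posterior mean: 0.958.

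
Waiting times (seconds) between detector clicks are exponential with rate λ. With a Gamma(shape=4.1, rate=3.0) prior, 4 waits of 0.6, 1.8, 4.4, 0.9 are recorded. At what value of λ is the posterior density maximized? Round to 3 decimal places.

Σ times = 7.7. Posterior: Gamma(shape = 4.1+4 = 8.1, rate = 3.0+7.7 = 10.7).
Mode = (α−1)/β = 7.1/10.7 = 0.664.
Mean = α/β = 8.1/10.7 = 0.757.
This is the posterior mode — the MAP estimate.

0.664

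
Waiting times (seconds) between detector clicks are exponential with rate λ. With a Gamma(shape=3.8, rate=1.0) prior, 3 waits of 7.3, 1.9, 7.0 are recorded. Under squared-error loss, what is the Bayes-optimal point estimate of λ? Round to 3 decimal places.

0.395

Σ times = 16.2. Posterior: Gamma(shape = 3.8+3 = 6.8, rate = 1.0+16.2 = 17.2).
Mode = (α−1)/β = 5.8/17.2 = 0.337.
Mean = α/β = 6.8/17.2 = 0.395.
Squared-error loss ⇒ the optimal estimator is the posterior mean.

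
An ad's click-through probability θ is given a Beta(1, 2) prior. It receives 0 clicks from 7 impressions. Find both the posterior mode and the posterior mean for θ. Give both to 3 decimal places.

θ_MAP = 0.000, E[θ|data] = 0.100

Posterior: Beta(1+0, 2+7) = Beta(1, 9).
Since α = 1 ≤ 1 and β > 1, the Beta density is monotone decreasing on [0,1]; the mode is at 0.
Mean = 1/(1+9) = 0.100.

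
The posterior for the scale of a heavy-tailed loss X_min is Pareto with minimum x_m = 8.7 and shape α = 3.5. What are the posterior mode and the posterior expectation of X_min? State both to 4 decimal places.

MAP = 8.7000, posterior mean = 12.1800

The Pareto density is strictly decreasing on [x_m, ∞), so the mode is x_m = 8.7000.
Mean = α·x_m/(α−1) = 3.5·8.7/2.5 = 12.1800.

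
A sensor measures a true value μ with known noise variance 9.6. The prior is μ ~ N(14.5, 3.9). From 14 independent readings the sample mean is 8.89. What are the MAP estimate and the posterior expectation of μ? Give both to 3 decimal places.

Posterior for μ is Normal. Precision-weighted mean: (1/3.9·14.5 + 14/9.6·8.89) / (1/3.9 + 14/9.6) = 9.729.
A Normal posterior is symmetric, so mode = mean.

MAP estimate = 9.729, posterior expectation = 9.729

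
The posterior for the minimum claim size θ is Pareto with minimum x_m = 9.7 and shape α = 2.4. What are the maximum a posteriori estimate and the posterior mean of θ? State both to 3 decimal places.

The Pareto density is strictly decreasing on [x_m, ∞), so the mode is x_m = 9.700.
Mean = α·x_m/(α−1) = 2.4·9.7/1.4 = 16.629.

MAP = 9.700, posterior mean = 16.629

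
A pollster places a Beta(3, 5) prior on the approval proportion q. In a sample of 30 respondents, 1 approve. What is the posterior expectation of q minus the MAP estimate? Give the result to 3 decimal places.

0.022

Posterior: Beta(3+1, 5+29) = Beta(4, 34).
Mode = (4−1)/(4+34−2) = 3/36 = 0.083.
Mean = 4/(4+34) = 4/38 = 0.105.
Difference = 0.105 − 0.083 = 0.022.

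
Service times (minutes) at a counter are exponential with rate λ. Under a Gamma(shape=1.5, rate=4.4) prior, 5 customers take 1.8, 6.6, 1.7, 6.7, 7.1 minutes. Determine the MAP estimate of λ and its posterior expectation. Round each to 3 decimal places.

Σ times = 23.9. Posterior: Gamma(shape = 1.5+5 = 6.5, rate = 4.4+23.9 = 28.3).
Mode = (α−1)/β = 5.5/28.3 = 0.194.
Mean = α/β = 6.5/28.3 = 0.230.
The posterior is right-skewed, so the mean exceeds the mode.

MAP estimate = 0.194, posterior expectation = 0.230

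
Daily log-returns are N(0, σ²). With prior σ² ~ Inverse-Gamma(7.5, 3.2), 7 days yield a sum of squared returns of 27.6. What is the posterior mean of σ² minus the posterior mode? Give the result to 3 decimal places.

Posterior: Inverse-Gamma(shape = 7.5+7/2 = 11.0, scale = 3.2+27.6/2 = 17.0).
Mode = β/(α+1) = 17.0/12.0 = 1.417.
Mean = β/(α−1) = 17.0/10.0 = 1.700.
Difference = 1.700 − 1.417 = 0.283.
Mean > mode: the posterior has a right tail.

0.283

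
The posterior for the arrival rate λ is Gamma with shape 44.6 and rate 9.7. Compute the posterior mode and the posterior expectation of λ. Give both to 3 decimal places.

MAP = 4.495, posterior mean = 4.598

Mode = (α−1)/β = 43.6/9.7 = 4.495.
Mean = α/β = 44.6/9.7 = 4.598.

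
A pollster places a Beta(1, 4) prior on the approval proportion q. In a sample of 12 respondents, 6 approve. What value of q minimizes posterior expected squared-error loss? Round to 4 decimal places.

Posterior: Beta(1+6, 4+6) = Beta(7, 10).
Mode = (7−1)/(7+10−2) = 6/15 = 0.4000.
Mean = 7/(7+10) = 7/17 = 0.4118.
Squared-error loss ⇒ the optimal estimator is the posterior mean.

0.4118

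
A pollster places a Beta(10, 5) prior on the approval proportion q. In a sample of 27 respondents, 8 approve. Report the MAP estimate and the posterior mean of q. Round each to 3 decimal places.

Posterior: Beta(10+8, 5+19) = Beta(18, 24).
Mode = (18−1)/(18+24−2) = 17/40 = 0.425.
Mean = 18/(18+24) = 18/42 = 0.429.
Right-skewed posterior ⇒ mode < mean.

MAP = 0.425, posterior mean = 0.429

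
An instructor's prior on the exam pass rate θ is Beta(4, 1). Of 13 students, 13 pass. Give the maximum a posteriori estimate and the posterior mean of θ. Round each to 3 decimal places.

maximum a posteriori estimate = 1.000, posterior mean = 0.944

Posterior: Beta(4+13, 1+0) = Beta(17, 1).
Since β = 1 ≤ 1 and α > 1, the Beta density is monotone increasing on [0,1]; the mode is at 1.
Mean = 17/(17+1) = 0.944.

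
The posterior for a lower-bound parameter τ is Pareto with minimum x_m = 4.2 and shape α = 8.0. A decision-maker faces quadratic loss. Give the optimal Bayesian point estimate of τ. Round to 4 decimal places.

4.8000

The Pareto density is strictly decreasing on [x_m, ∞), so the mode is x_m = 4.2000.
Mean = α·x_m/(α−1) = 8.0·4.2/7.0 = 4.8000.
Quadratic loss ⇒ the optimal estimator is the posterior mean.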